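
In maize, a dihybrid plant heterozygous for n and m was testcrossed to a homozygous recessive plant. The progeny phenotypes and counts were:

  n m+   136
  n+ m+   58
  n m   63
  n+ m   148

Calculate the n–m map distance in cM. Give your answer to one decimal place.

29.9 cM

The two most frequent classes, n+ m (148) and n m+ (136), are the parental types, so the F1 was n+ m / n m+.
The recombinant classes are n+ m+ and n m: 58 + 63 = 121.
Recombination frequency = 121/405 = 0.2988 ≈ 29.9%, i.e. 29.9 cM.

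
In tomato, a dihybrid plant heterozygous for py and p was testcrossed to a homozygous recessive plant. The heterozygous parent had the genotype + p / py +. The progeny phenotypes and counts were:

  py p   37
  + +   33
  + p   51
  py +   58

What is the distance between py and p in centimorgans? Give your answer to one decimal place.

39.1 centimorgans

The recombinant classes are + + and py p: 33 + 37 = 70.
Recombination frequency = 70/179 = 0.3911 ≈ 39.1%, i.e. 39.1 centimorgans.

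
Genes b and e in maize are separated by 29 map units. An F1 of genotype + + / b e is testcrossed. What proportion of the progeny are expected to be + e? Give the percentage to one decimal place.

14.5%

A map distance of 29 map units corresponds to a recombination frequency of 0.290.
The F1 is + + / b e, so + e is a recombinant gamete class with expected frequency r/2 = 0.290/2 = 0.1450.
That is 0.1450 = 14.5% of the progeny.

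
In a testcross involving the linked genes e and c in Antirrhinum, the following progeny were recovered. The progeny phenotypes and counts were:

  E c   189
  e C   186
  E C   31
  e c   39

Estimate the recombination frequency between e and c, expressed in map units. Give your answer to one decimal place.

The two most frequent classes, E c (189) and e C (186), are the parental types, so the F1 was E c / e C.
The recombinant classes are E C and e c: 31 + 39 = 70.
Recombination frequency = 70/445 = 0.1573 ≈ 15.7%, i.e. 15.7 map units.

15.7 map units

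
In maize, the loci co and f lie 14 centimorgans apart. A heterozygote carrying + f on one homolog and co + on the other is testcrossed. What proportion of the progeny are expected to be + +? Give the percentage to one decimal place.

7.0%

A map distance of 14 centimorgans corresponds to a recombination frequency of 0.140.
The F1 is + f / co +, so + + is a recombinant gamete class with expected frequency r/2 = 0.140/2 = 0.0700.
That is 0.0700 = 7.0% of the progeny.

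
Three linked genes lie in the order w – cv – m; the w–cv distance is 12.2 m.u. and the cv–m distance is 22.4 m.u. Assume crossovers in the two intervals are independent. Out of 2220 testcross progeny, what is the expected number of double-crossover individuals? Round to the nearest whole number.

Map distances give recombination frequencies of 0.122 and 0.224 for the two intervals.
With no interference, expected double-crossover frequency = 0.122 × 0.224 = 0.02733.
Expected number = 0.02733 × 2220 = 60.67 ≈ 61.

61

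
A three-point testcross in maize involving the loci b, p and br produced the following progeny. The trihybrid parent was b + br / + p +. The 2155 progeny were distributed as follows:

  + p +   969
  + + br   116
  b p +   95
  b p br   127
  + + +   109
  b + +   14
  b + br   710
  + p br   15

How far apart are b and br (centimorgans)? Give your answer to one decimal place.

11.1 centimorgans

The two rarest classes, b + + and + p br, are the double crossovers. Comparing them with the parentals, only the br allele has switched, so br is the middle locus and the order is p – br – b.
Crossovers in the br–b interval produce the single-crossover classes + + br and b p + (116 + 95 = 211) plus the double crossovers (29).
RF(br–b) = (211 + 29) / 2155 = 240/2155 = 0.1114 → 11.1 centimorgans.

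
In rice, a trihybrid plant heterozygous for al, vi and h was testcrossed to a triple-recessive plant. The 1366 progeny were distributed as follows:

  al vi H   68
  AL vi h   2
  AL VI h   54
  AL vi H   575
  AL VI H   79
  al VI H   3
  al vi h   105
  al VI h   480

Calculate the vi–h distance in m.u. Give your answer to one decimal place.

The two most frequent reciprocal classes, al VI h and AL vi H, are the parental types, so the F1 was al VI h / AL vi H.
The two rarest classes, al VI H and AL vi h, are the double crossovers. Comparing them with the parentals, only the h allele has switched, so h is the middle locus and the order is al – h – vi.
Crossovers in the h–vi interval produce the single-crossover classes al vi h and AL VI H (105 + 79 = 184) plus the double crossovers (5).
RF(h–vi) = (184 + 5) / 1366 = 189/1366 = 0.1384 → 13.8 m.u.

13.8 m.u.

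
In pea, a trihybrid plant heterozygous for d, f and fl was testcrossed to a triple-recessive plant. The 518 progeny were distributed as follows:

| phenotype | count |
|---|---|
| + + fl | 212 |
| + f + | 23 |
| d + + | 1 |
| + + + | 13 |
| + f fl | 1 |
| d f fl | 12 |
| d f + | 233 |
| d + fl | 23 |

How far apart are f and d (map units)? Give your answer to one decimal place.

9.3 map units

The two most frequent reciprocal classes, + + fl and d f +, are the parental types, so the F1 was + + fl / d f +.
The two rarest classes, + f fl and d + +, are the double crossovers. Comparing them with the parentals, only the f allele has switched, so f is the middle locus and the order is fl – f – d.
Crossovers in the f–d interval produce the single-crossover classes d + fl and + f + (23 + 23 = 46) plus the double crossovers (2).
RF(f–d) = (46 + 2) / 518 = 48/518 = 0.0927 → 9.3 map units.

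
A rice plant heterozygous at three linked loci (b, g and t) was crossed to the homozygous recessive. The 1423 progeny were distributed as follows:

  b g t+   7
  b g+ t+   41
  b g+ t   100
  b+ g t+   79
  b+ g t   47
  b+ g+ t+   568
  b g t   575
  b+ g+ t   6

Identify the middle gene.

t

The two most frequent reciprocal classes, b g t and b+ g+ t+, are the parental types, so the F1 was b g t / b+ g+ t+.
The two rarest classes, b g t+ and b+ g+ t, are the double crossovers. Comparing them with the parentals, only the t allele has switched, so t is the middle locus and the order is g – t – b.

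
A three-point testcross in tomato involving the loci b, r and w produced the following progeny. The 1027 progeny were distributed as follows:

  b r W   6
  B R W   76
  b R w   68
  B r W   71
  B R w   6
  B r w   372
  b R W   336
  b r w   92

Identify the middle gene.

The two most frequent reciprocal classes, b R W and B r w, are the parental types, so the F1 was b R W / B r w.
The two rarest classes, b r W and B R w, are the double crossovers. Comparing them with the parentals, only the r allele has switched, so r is the middle locus and the order is w – r – b.

r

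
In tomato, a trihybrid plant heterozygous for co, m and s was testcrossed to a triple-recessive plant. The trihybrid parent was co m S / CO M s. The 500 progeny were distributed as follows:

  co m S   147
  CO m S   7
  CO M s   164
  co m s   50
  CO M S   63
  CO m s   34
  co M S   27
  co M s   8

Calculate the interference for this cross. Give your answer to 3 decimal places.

The two rarest classes, CO m S and co M s, are the double crossovers. Comparing them with the parentals, only the co allele has switched, so co is the middle locus and the order is s – co – m.
s–co: (113 + 15)/500 = 0.2560; co–m: (61 + 15)/500 = 0.1520.
Expected DCO frequency = 0.2560 × 0.1520 ≈ 0.03891; observed = 15/500 ≈ 0.03000.
Coefficient of coincidence = 0.03000/0.03891 ≈ 0.771; interference = 1 − 0.771 = 0.229.

0.229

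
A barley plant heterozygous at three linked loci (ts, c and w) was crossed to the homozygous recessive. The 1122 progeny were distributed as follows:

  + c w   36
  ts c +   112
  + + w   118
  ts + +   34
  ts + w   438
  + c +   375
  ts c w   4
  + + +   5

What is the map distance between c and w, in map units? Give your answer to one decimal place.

7.0 map units

The two most frequent reciprocal classes, ts + w and + c +, are the parental types, so the F1 was ts + w / + c +.
The two rarest classes, ts c w and + + +, are the double crossovers. Comparing them with the parentals, only the c allele has switched, so c is the middle locus and the order is w – c – ts.
Crossovers in the w–c interval produce the single-crossover classes ts + + and + c w (34 + 36 = 70) plus the double crossovers (9).
RF(w–c) = (70 + 9) / 1122 = 79/1122 = 0.0704 → 7.0 map units.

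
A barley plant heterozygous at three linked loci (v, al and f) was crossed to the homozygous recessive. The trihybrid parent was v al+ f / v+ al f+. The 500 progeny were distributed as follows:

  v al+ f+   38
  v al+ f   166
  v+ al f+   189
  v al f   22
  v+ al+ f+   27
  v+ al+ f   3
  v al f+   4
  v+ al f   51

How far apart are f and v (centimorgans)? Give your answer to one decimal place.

19.2 centimorgans

The two rarest classes, v+ al+ f and v al f+, are the double crossovers. Comparing them with the parentals, only the v allele has switched, so v is the middle locus and the order is al – v – f.
Crossovers in the v–f interval produce the single-crossover classes v al+ f+ and v+ al f (38 + 51 = 89) plus the double crossovers (7).
RF(v–f) = (89 + 7) / 500 = 96/500 = 0.1920 → 19.2 centimorgans.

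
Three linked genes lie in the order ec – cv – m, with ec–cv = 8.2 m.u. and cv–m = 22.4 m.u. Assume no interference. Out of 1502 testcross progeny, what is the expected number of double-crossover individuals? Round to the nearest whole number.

28

Map distances give recombination frequencies of 0.082 and 0.224 for the two intervals.
With no interference, expected double-crossover frequency = 0.082 × 0.224 = 0.01837.
Expected number = 0.01837 × 1502 = 27.59 ≈ 28.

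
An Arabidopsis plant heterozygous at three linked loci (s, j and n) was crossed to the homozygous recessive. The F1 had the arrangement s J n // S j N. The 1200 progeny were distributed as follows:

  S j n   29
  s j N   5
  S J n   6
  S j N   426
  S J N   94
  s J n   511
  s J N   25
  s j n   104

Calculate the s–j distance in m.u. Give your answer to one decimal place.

The two rarest classes, S J n and s j N, are the double crossovers. Comparing them with the parentals, only the s allele has switched, so s is the middle locus and the order is j – s – n.
Crossovers in the j–s interval produce the single-crossover classes s j n and S J N (104 + 94 = 198) plus the double crossovers (11).
RF(j–s) = (198 + 11) / 1200 = 209/1200 = 0.1742 → 17.4 m.u.

17.4 m.u.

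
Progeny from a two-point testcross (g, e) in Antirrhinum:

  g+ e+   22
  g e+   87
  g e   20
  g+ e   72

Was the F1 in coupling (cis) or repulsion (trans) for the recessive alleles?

The two most frequent classes are g+ e (72) and g e+ (87); these are the parental (non-recombinant) types.
So the F1 carried g+ e on one chromosome and g e+ on the other — the recessive alleles are on opposite chromosomes (trans / repulsion).

trans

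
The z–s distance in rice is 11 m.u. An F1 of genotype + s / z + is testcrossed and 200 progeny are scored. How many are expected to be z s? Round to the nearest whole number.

11

A map distance of 11 m.u. corresponds to a recombination frequency of 0.110.
The F1 is + s / z +, so z s is a recombinant gamete class with expected frequency r/2 = 0.110/2 = 0.0550.
Expected number = 0.0550 × 200 = 11.00 ≈ 11.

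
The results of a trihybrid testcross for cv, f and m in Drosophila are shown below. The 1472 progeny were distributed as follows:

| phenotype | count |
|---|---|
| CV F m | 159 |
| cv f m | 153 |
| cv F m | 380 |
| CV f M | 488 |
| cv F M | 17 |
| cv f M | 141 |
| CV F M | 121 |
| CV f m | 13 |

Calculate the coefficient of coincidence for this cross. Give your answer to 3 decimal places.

0.440

The two most frequent reciprocal classes, cv F m and CV f M, are the parental types, so the F1 was cv F m / CV f M.
The two rarest classes, cv F M and CV f m, are the double crossovers. Comparing them with the parentals, only the m allele has switched, so m is the middle locus and the order is cv – m – f.
cv–m: (300 + 30)/1472 = 0.2242; m–f: (274 + 30)/1472 = 0.2065.
Expected DCO frequency = 0.2242 × 0.2065 ≈ 0.04630; observed = 30/1472 ≈ 0.02038.
Coefficient of coincidence = 0.02038/0.04630 ≈ 0.440.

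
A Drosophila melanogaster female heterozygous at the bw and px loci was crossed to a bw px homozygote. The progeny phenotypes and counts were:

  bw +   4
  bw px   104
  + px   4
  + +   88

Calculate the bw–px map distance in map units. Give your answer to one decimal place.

The two most frequent classes, + + (88) and bw px (104), are the parental types, so the F1 was + + / bw px.
The recombinant classes are + px and bw +: 4 + 4 = 8.
Recombination frequency = 8/200 = 0.0400 ≈ 4.0%, i.e. 4.0 map units.

4.0 map units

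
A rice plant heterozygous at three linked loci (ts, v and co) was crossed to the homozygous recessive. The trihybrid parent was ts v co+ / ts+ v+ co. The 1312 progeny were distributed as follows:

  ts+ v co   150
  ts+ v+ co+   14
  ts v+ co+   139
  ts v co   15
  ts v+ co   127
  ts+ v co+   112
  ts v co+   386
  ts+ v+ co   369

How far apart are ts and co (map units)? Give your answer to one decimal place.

20.4 map units

The two rarest classes, ts v co and ts+ v+ co+, are the double crossovers. Comparing them with the parentals, only the co allele has switched, so co is the middle locus and the order is v – co – ts.
Crossovers in the co–ts interval produce the single-crossover classes ts+ v co+ and ts v+ co (112 + 127 = 239) plus the double crossovers (29).
RF(co–ts) = (239 + 29) / 1312 = 268/1312 = 0.2043 → 20.4 map units.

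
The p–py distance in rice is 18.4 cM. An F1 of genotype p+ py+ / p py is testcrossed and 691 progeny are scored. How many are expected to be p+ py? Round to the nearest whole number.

A map distance of 18.4 cM corresponds to a recombination frequency of 0.184.
The F1 is p+ py+ / p py, so p+ py is a recombinant gamete class with expected frequency r/2 = 0.184/2 = 0.0920.
Expected number = 0.0920 × 691 = 63.57 ≈ 64.

64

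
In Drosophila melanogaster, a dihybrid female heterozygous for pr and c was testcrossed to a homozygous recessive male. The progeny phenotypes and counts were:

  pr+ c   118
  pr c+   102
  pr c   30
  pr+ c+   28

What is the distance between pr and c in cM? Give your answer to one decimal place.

20.9 cM

The two most frequent classes, pr+ c (118) and pr c+ (102), are the parental types, so the F1 was pr+ c / pr c+.
The recombinant classes are pr+ c+ and pr c: 28 + 30 = 58.
Recombination frequency = 58/278 = 0.2086 ≈ 20.9%, i.e. 20.9 cM.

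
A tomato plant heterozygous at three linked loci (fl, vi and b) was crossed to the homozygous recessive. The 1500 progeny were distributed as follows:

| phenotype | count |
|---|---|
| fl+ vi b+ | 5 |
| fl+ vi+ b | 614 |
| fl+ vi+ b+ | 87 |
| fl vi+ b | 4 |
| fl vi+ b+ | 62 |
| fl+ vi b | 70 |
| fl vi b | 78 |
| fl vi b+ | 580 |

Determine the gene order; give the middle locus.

The two most frequent reciprocal classes, fl+ vi+ b and fl vi b+, are the parental types, so the F1 was fl+ vi+ b / fl vi b+.
The two rarest classes, fl vi+ b and fl+ vi b+, are the double crossovers. Comparing them with the parentals, only the fl allele has switched, so fl is the middle locus and the order is b – fl – vi.

fl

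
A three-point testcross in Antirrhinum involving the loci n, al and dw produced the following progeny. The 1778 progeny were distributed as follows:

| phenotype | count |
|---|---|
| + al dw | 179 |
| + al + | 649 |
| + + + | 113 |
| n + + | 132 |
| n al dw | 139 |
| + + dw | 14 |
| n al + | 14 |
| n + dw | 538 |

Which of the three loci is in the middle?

The two most frequent reciprocal classes, n + dw and + al +, are the parental types, so the F1 was n + dw / + al +.
The two rarest classes, + + dw and n al +, are the double crossovers. Comparing them with the parentals, only the n allele has switched, so n is the middle locus and the order is dw – n – al.

n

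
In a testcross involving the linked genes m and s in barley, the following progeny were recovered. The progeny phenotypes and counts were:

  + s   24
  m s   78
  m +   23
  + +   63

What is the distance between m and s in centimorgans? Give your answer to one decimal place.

The two most frequent classes, + + (63) and m s (78), are the parental types, so the F1 was + + / m s.
The recombinant classes are + s and m +: 24 + 23 = 47.
Recombination frequency = 47/188 = 0.2500 ≈ 25.0%, i.e. 25.0 centimorgans.

25.0 centimorgans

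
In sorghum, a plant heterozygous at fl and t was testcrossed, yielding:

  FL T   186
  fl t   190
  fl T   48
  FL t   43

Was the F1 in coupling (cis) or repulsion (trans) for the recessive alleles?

cis

The two most frequent classes are FL T (186) and fl t (190); these are the parental (non-recombinant) types.
So the F1 carried FL T on one chromosome and fl t on the other — the recessive alleles are on the same chromosome (cis / coupling).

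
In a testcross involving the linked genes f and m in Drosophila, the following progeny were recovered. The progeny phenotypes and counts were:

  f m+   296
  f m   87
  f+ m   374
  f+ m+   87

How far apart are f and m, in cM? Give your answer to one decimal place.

The two most frequent classes, f+ m (374) and f m+ (296), are the parental types, so the F1 was f+ m / f m+.
The recombinant classes are f+ m+ and f m: 87 + 87 = 174.
Recombination frequency = 174/844 = 0.2062 ≈ 20.6%, i.e. 20.6 cM.

20.6 cM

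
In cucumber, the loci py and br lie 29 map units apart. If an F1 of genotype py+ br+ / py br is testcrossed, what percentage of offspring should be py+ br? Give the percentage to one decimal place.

14.5%

A map distance of 29 map units corresponds to a recombination frequency of 0.290.
The F1 is py+ br+ / py br, so py+ br is a recombinant gamete class with expected frequency r/2 = 0.290/2 = 0.1450.
That is 0.1450 = 14.5% of the progeny.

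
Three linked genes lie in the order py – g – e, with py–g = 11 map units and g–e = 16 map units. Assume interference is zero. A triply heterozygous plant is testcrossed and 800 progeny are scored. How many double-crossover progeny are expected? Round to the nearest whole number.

14

Map distances give recombination frequencies of 0.110 and 0.160 for the two intervals.
With no interference, expected double-crossover frequency = 0.110 × 0.160 = 0.01760.
Expected number = 0.01760 × 800 = 14.08 ≈ 14.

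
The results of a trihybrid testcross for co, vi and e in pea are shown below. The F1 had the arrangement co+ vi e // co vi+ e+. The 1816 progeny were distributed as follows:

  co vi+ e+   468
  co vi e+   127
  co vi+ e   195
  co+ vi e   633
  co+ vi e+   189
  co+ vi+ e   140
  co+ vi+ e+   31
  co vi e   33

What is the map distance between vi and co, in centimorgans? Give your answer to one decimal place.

18.2 centimorgans

The two rarest classes, co vi e and co+ vi+ e+, are the double crossovers. Comparing them with the parentals, only the co allele has switched, so co is the middle locus and the order is vi – co – e.
Crossovers in the vi–co interval produce the single-crossover classes co+ vi+ e and co vi e+ (140 + 127 = 267) plus the double crossovers (64).
RF(vi–co) = (267 + 64) / 1816 = 331/1816 = 0.1823 → 18.2 centimorgans.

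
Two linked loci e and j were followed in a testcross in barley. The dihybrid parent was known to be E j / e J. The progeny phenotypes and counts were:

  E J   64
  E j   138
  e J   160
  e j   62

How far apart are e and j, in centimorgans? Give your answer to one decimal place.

The recombinant classes are E J and e j: 64 + 62 = 126.
Recombination frequency = 126/424 = 0.2972 ≈ 29.7%, i.e. 29.7 centimorgans.

29.7 centimorgans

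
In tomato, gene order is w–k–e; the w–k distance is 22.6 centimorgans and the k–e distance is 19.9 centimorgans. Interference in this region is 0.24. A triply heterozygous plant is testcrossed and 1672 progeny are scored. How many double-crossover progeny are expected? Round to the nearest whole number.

57

Map distances give recombination frequencies of 0.226 and 0.199 for the two intervals.
With interference 0.24 (so coincidence = 0.76), expected double-crossover frequency = 0.226 × 0.199 × 0.76 = 0.03418.
Expected number = 0.03418 × 1672 = 57.15 ≈ 57.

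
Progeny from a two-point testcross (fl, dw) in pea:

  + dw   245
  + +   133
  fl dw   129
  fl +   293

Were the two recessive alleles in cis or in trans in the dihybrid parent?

The two most frequent classes are + dw (245) and fl + (293); these are the parental (non-recombinant) types.
So the F1 carried + dw on one chromosome and fl + on the other — the recessive alleles are on opposite chromosomes (trans / repulsion).

trans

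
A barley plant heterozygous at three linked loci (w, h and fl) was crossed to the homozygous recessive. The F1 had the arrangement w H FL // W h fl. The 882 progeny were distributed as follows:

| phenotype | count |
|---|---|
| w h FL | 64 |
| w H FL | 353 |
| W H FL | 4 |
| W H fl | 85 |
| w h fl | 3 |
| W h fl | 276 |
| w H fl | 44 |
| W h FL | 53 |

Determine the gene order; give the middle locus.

The two rarest classes, W H FL and w h fl, are the double crossovers. Comparing them with the parentals, only the w allele has switched, so w is the middle locus and the order is fl – w – h.

w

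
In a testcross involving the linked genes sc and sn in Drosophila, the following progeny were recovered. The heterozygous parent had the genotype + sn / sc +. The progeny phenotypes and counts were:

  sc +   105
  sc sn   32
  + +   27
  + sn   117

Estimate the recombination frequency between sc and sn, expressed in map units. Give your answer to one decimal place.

21.0 map units

The recombinant classes are + + and sc sn: 27 + 32 = 59.
Recombination frequency = 59/281 = 0.2100 ≈ 21.0%, i.e. 21.0 map units.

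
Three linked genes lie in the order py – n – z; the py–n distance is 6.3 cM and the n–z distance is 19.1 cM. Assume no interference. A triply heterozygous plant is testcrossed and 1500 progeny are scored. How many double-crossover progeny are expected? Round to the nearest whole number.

Map distances give recombination frequencies of 0.063 and 0.191 for the two intervals.
With no interference, expected double-crossover frequency = 0.063 × 0.191 = 0.01203.
Expected number = 0.01203 × 1500 = 18.05 ≈ 18.

18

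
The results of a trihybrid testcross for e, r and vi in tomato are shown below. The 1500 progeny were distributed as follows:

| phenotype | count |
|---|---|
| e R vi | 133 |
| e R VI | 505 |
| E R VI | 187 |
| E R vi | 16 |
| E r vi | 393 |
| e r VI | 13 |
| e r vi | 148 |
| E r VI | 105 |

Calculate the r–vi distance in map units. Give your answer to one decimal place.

The two most frequent reciprocal classes, e R VI and E r vi, are the parental types, so the F1 was e R VI / E r vi.
The two rarest classes, e r VI and E R vi, are the double crossovers. Comparing them with the parentals, only the r allele has switched, so r is the middle locus and the order is vi – r – e.
Crossovers in the vi–r interval produce the single-crossover classes e R vi and E r VI (133 + 105 = 238) plus the double crossovers (29).
RF(vi–r) = (238 + 29) / 1500 = 267/1500 = 0.1780 → 17.8 map units.

17.8 map units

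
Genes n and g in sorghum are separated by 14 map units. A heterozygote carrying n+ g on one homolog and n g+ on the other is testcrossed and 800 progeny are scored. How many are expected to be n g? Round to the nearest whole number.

A map distance of 14 map units corresponds to a recombination frequency of 0.140.
The F1 is n+ g / n g+, so n g is a recombinant gamete class with expected frequency r/2 = 0.140/2 = 0.0700.
Expected number = 0.0700 × 800 = 56.00 ≈ 56.

56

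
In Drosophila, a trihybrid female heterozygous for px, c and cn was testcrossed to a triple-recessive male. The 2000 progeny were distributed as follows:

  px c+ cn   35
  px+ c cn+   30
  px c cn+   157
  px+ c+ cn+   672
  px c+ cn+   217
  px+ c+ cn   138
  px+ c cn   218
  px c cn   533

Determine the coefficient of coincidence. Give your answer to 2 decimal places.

The two most frequent reciprocal classes, px c cn and px+ c+ cn+, are the parental types, so the F1 was px c cn / px+ c+ cn+.
The two rarest classes, px c+ cn and px+ c cn+, are the double crossovers. Comparing them with the parentals, only the c allele has switched, so c is the middle locus and the order is px – c – cn.
px–c: (435 + 65)/2000 = 0.2500; c–cn: (295 + 65)/2000 = 0.1800.
Expected DCO frequency = 0.2500 × 0.1800 ≈ 0.04500; observed = 65/2000 ≈ 0.03250.
Coefficient of coincidence = 0.03250/0.04500 ≈ 0.72.

0.72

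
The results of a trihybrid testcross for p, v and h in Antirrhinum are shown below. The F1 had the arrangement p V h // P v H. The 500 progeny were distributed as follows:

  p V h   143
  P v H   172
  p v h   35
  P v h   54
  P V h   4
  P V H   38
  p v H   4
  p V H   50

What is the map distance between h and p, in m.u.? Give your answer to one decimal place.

The two rarest classes, P V h and p v H, are the double crossovers. Comparing them with the parentals, only the p allele has switched, so p is the middle locus and the order is h – p – v.
Crossovers in the h–p interval produce the single-crossover classes p V H and P v h (50 + 54 = 104) plus the double crossovers (8).
RF(h–p) = (104 + 8) / 500 = 112/500 = 0.2240 → 22.4 m.u.

22.4 m.u.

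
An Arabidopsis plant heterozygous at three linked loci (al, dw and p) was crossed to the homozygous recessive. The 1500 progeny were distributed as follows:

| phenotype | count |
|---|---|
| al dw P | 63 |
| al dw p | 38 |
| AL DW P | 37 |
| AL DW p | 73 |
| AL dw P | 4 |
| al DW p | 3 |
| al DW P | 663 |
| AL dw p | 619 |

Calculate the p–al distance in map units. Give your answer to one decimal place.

5.5 map units

The two most frequent reciprocal classes, al DW P and AL dw p, are the parental types, so the F1 was al DW P / AL dw p.
The two rarest classes, al DW p and AL dw P, are the double crossovers. Comparing them with the parentals, only the p allele has switched, so p is the middle locus and the order is dw – p – al.
Crossovers in the p–al interval produce the single-crossover classes AL DW P and al dw p (37 + 38 = 75) plus the double crossovers (7).
RF(p–al) = (75 + 7) / 1500 = 82/1500 = 0.0547 → 5.5 map units.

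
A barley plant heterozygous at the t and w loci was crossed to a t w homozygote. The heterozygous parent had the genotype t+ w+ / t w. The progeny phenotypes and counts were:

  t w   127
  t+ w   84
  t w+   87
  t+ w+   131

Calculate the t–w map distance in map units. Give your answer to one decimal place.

The recombinant classes are t+ w and t w+: 84 + 87 = 171.
Recombination frequency = 171/429 = 0.3986 ≈ 39.9%, i.e. 39.9 map units.

39.9 map units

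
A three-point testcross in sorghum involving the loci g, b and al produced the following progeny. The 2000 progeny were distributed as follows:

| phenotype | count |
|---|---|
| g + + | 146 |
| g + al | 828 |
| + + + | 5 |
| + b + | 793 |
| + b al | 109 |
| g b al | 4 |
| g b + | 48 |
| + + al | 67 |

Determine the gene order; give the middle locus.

b

The two most frequent reciprocal classes, + b + and g + al, are the parental types, so the F1 was + b + / g + al.
The two rarest classes, + + + and g b al, are the double crossovers. Comparing them with the parentals, only the b allele has switched, so b is the middle locus and the order is g – b – al.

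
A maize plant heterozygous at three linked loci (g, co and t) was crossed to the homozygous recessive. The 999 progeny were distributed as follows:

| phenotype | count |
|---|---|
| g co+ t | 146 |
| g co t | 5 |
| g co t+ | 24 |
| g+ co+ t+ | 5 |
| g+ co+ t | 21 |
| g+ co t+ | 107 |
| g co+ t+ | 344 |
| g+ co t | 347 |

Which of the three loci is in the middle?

g

The two most frequent reciprocal classes, g+ co t and g co+ t+, are the parental types, so the F1 was g+ co t / g co+ t+.
The two rarest classes, g co t and g+ co+ t+, are the double crossovers. Comparing them with the parentals, only the g allele has switched, so g is the middle locus and the order is t – g – co.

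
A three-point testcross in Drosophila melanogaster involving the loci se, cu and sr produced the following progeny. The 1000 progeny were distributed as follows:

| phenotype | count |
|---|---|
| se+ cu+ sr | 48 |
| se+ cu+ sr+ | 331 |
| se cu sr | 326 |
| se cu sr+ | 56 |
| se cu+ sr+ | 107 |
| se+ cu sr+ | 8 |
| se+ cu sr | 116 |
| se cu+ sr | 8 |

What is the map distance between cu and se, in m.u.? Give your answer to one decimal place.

The two most frequent reciprocal classes, se+ cu+ sr+ and se cu sr, are the parental types, so the F1 was se+ cu+ sr+ / se cu sr.
The two rarest classes, se+ cu sr+ and se cu+ sr, are the double crossovers. Comparing them with the parentals, only the cu allele has switched, so cu is the middle locus and the order is se – cu – sr.
Crossovers in the se–cu interval produce the single-crossover classes se cu+ sr+ and se+ cu sr (107 + 116 = 223) plus the double crossovers (16).
RF(se–cu) = (223 + 16) / 1000 = 239/1000 = 0.2390 → 23.9 m.u.

23.9 m.u.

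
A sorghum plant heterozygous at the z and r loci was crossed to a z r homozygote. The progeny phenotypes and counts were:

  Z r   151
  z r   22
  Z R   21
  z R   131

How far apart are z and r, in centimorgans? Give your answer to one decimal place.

13.2 centimorgans

The two most frequent classes, Z r (151) and z R (131), are the parental types, so the F1 was Z r / z R.
The recombinant classes are Z R and z r: 21 + 22 = 43.
Recombination frequency = 43/325 = 0.1323 ≈ 13.2%, i.e. 13.2 centimorgans.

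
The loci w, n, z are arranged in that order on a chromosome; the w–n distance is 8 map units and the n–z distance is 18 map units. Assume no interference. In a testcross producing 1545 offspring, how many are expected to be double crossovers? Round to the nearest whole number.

Map distances give recombination frequencies of 0.080 and 0.180 for the two intervals.
With no interference, expected double-crossover frequency = 0.080 × 0.180 = 0.01440.
Expected number = 0.01440 × 1545 = 22.25 ≈ 22.

22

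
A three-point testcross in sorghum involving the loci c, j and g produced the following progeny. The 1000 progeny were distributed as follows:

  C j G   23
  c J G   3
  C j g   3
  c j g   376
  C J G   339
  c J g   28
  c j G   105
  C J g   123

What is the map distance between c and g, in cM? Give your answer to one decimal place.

23.4 cM

The two most frequent reciprocal classes, C J G and c j g, are the parental types, so the F1 was C J G / c j g.
The two rarest classes, c J G and C j g, are the double crossovers. Comparing them with the parentals, only the c allele has switched, so c is the middle locus and the order is g – c – j.
Crossovers in the g–c interval produce the single-crossover classes C J g and c j G (123 + 105 = 228) plus the double crossovers (6).
RF(g–c) = (228 + 6) / 1000 = 234/1000 = 0.2340 → 23.4 cM.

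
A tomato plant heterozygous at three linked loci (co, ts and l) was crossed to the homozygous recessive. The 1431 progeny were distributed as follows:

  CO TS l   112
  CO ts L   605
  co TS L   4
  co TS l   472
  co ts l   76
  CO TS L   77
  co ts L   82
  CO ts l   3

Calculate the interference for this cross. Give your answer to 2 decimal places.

0.69

The two most frequent reciprocal classes, CO ts L and co TS l, are the parental types, so the F1 was CO ts L / co TS l.
The two rarest classes, CO ts l and co TS L, are the double crossovers. Comparing them with the parentals, only the l allele has switched, so l is the middle locus and the order is ts – l – co.
ts–l: (153 + 7)/1431 = 0.1118; l–co: (194 + 7)/1431 = 0.1405.
Expected DCO frequency = 0.1118 × 0.1405 ≈ 0.01571; observed = 7/1431 ≈ 0.00489.
Coefficient of coincidence = 0.00489/0.01571 ≈ 0.31; interference = 1 − 0.31 = 0.69.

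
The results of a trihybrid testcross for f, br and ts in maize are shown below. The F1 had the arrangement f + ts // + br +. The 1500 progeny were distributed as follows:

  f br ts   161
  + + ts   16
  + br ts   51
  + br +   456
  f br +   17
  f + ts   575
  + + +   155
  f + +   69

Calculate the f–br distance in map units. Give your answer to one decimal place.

The two rarest classes, + + ts and f br +, are the double crossovers. Comparing them with the parentals, only the f allele has switched, so f is the middle locus and the order is ts – f – br.
Crossovers in the f–br interval produce the single-crossover classes f br ts and + + + (161 + 155 = 316) plus the double crossovers (33).
RF(f–br) = (316 + 33) / 1500 = 349/1500 = 0.2327 → 23.3 map units.

23.3 map units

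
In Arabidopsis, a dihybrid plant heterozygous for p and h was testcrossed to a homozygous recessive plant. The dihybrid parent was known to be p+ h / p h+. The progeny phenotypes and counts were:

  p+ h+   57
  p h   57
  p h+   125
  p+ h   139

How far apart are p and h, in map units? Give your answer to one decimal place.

30.2 map units

The recombinant classes are p+ h+ and p h: 57 + 57 = 114.
Recombination frequency = 114/378 = 0.3016 ≈ 30.2%, i.e. 30.2 map units.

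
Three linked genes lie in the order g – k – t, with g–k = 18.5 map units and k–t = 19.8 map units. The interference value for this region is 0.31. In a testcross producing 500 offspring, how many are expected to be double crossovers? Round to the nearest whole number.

13

Map distances give recombination frequencies of 0.185 and 0.198 for the two intervals.
With interference 0.31 (so coincidence = 0.69), expected double-crossover frequency = 0.185 × 0.198 × 0.69 = 0.02527.
Expected number = 0.02527 × 500 = 12.64 ≈ 13.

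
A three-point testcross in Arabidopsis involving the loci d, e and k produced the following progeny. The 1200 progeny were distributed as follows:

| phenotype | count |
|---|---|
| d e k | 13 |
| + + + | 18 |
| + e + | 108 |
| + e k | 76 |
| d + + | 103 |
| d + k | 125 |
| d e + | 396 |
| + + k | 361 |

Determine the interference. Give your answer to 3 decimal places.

The two most frequent reciprocal classes, + + k and d e +, are the parental types, so the F1 was + + k / d e +.
The two rarest classes, + + + and d e k, are the double crossovers. Comparing them with the parentals, only the k allele has switched, so k is the middle locus and the order is e – k – d.
e–k: (179 + 31)/1200 = 0.1750; k–d: (233 + 31)/1200 = 0.2200.
Expected DCO frequency = 0.1750 × 0.2200 ≈ 0.03850; observed = 31/1200 ≈ 0.02583.
Coefficient of coincidence = 0.02583/0.03850 ≈ 0.671; interference = 1 − 0.671 = 0.329.

0.329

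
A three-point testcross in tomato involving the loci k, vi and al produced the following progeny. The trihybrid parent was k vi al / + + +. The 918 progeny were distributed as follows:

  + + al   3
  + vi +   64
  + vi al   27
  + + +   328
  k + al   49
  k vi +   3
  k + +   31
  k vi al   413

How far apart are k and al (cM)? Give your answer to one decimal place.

7.0 cM

The two rarest classes, k vi + and + + al, are the double crossovers. Comparing them with the parentals, only the al allele has switched, so al is the middle locus and the order is vi – al – k.
Crossovers in the al–k interval produce the single-crossover classes + vi al and k + + (27 + 31 = 58) plus the double crossovers (6).
RF(al–k) = (58 + 6) / 918 = 64/918 = 0.0697 → 7.0 cM.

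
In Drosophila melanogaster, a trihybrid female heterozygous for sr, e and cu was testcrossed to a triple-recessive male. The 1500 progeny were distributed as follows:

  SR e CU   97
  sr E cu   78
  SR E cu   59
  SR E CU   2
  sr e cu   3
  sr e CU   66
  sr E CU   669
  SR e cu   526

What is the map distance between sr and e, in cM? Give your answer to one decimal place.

8.7 cM

The two most frequent reciprocal classes, SR e cu and sr E CU, are the parental types, so the F1 was SR e cu / sr E CU.
The two rarest classes, sr e cu and SR E CU, are the double crossovers. Comparing them with the parentals, only the sr allele has switched, so sr is the middle locus and the order is cu – sr – e.
Crossovers in the sr–e interval produce the single-crossover classes SR E cu and sr e CU (59 + 66 = 125) plus the double crossovers (5).
RF(sr–e) = (125 + 5) / 1500 = 130/1500 = 0.0867 → 8.7 cM.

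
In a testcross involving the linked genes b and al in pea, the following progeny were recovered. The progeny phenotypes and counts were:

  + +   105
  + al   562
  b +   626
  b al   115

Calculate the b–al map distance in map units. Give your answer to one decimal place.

15.6 map units

The two most frequent classes, + al (562) and b + (626), are the parental types, so the F1 was + al / b +.
The recombinant classes are + + and b al: 105 + 115 = 220.
Recombination frequency = 220/1408 = 0.1562 ≈ 15.6%, i.e. 15.6 map units.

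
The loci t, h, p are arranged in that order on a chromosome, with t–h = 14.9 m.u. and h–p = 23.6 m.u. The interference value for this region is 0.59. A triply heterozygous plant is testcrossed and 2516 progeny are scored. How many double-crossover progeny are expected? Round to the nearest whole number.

Map distances give recombination frequencies of 0.149 and 0.236 for the two intervals.
With interference 0.59 (so coincidence = 0.41), expected double-crossover frequency = 0.149 × 0.236 × 0.41 = 0.01442.
Expected number = 0.01442 × 2516 = 36.27 ≈ 36.

36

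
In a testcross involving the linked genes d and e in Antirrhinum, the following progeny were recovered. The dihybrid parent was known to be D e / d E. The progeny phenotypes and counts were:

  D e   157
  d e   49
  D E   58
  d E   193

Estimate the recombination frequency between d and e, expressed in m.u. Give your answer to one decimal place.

The recombinant classes are D E and d e: 58 + 49 = 107.
Recombination frequency = 107/457 = 0.2341 ≈ 23.4%, i.e. 23.4 m.u.

23.4 m.u.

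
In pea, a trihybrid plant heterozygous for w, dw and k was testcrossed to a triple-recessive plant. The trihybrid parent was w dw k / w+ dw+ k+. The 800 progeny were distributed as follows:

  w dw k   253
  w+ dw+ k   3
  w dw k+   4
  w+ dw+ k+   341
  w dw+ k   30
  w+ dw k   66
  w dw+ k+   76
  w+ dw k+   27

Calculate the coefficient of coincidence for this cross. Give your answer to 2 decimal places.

The two rarest classes, w dw k+ and w+ dw+ k, are the double crossovers. Comparing them with the parentals, only the k allele has switched, so k is the middle locus and the order is dw – k – w.
dw–k: (57 + 7)/800 = 0.0800; k–w: (142 + 7)/800 = 0.1862.
Expected DCO frequency = 0.0800 × 0.1862 ≈ 0.01490; observed = 7/800 ≈ 0.00875.
Coefficient of coincidence = 0.00875/0.01490 ≈ 0.59.

0.59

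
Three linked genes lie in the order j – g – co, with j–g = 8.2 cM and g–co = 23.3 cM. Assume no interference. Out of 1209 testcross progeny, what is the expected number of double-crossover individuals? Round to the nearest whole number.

Map distances give recombination frequencies of 0.082 and 0.233 for the two intervals.
With no interference, expected double-crossover frequency = 0.082 × 0.233 = 0.01911.
Expected number = 0.01911 × 1209 = 23.10 ≈ 23.

23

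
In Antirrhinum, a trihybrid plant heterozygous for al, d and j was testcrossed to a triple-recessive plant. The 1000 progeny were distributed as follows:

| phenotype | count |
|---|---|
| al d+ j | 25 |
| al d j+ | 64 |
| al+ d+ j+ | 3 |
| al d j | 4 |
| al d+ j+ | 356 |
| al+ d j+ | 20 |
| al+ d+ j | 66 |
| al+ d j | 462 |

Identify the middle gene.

The two most frequent reciprocal classes, al d+ j+ and al+ d j, are the parental types, so the F1 was al d+ j+ / al+ d j.
The two rarest classes, al+ d+ j+ and al d j, are the double crossovers. Comparing them with the parentals, only the al allele has switched, so al is the middle locus and the order is j – al – d.

al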